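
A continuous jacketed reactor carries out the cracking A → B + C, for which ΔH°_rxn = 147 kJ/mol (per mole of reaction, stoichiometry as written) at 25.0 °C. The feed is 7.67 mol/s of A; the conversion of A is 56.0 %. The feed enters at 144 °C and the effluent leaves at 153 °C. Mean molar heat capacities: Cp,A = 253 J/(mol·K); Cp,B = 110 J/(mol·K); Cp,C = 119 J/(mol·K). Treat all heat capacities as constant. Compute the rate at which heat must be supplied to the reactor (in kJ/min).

Extent of reaction ξ = 0.560 × 7.67 = 4.2952 mol/s
Reaction term: ξ·ΔH°_rxn = 4.2952 × 147 = 631.39 kJ/s
Sensible, feed 144→25 °C: -230.92 kJ/s
Outlet flows (mol/s): A 3.3748, B 4.2952, C 4.2952
Sensible, products 25→153 °C: 235.19 kJ/s
Q = ΔH = 635.66 kJ/s = 635.66 kW
Heat supplied = 38140 kJ/min

Q_in = 38100 kJ/min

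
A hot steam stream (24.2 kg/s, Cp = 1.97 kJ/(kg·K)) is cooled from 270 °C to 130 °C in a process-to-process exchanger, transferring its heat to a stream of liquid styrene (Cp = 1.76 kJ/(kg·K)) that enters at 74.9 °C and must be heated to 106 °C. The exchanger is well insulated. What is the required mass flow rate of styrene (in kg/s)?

ṁ_c = 122 kg/s

Heat released by hot stream: Q = 24.2 × 1.97 × (270 − 130) = 6674.4 kJ/s
Energy balance on cold side (adiabatic exchanger): Q = ṁ_c·Cp_c·(T_c,out − T_c,in)
ṁ_c = 6674.4 / [1.76 × (106 − 74.9)] = 121.94 kg/s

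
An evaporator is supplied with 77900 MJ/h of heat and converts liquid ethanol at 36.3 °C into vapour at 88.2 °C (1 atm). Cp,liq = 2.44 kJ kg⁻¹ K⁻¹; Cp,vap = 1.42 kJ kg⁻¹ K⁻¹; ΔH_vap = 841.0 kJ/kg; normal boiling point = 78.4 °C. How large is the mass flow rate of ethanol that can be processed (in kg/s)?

ṁ = 22.6 kg/s

Δh = 2.44×(78.4−36.3) + 841.0 + 1.42×(88.2−78.4) = 957.64 kJ/kg
Q = 77900 MJ/h = 21639 kJ/s = 21639 kJ/s
ṁ = Q/Δh = 21639 / 957.64 = 22.596 kg/s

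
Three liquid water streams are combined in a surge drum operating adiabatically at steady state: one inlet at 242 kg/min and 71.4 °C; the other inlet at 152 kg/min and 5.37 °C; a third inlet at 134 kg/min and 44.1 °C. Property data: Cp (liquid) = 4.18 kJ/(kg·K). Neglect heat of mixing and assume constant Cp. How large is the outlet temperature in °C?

T_out = 45.5 °C

No heat crosses the boundary, so H_out = H_in.
Σ ṁᵢCp,ᵢTᵢ = 242×4.18×71.4 + 152×4.18×5.37 + 134×4.18×44.1 = 100340
Σ ṁᵢCp,ᵢ = 242×4.18 + 152×4.18 + 134×4.18 = 2207
T_out = 100340 / 2207 = 45.463 °C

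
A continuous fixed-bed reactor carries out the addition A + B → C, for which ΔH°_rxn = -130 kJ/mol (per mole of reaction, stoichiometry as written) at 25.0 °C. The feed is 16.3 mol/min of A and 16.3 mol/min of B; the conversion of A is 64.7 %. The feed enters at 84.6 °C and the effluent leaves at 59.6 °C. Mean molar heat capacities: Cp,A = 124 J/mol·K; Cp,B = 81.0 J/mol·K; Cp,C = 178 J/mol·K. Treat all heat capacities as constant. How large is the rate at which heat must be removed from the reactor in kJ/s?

Q_out = 24.4 kJ/s

Extent of reaction ξ = 0.647 × 16.3 = 10.546 mol/min
Reaction term: ξ·ΔH°_rxn = 10.546 × -130 = -1371 kJ/min
Sensible, feed 84.6→25 °C: -199.15 kJ/min
Outlet flows (mol/min): A 5.7539, B 5.7539, C 10.546
Sensible, products 25→59.6 °C: 105.76 kJ/min
Q = ΔH = -1464.4 kJ/min = -24.406 kW
Heat removed = 24.406 kJ/s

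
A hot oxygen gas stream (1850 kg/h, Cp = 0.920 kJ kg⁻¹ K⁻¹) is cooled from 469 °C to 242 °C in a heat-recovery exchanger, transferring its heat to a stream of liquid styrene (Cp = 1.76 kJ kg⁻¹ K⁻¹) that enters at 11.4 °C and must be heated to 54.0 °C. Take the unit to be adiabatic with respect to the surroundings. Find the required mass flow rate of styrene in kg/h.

ṁ_c = 5150 kg/h

Heat released by hot stream: Q = 1850 × 0.920 × (469 − 242) = 386350 kJ/h
Energy balance on cold side (adiabatic exchanger): Q = ṁ_c·Cp_c·(T_c,out − T_c,in)
ṁ_c = 386350 / [1.76 × (54.0 − 11.4)] = 5153 kg/h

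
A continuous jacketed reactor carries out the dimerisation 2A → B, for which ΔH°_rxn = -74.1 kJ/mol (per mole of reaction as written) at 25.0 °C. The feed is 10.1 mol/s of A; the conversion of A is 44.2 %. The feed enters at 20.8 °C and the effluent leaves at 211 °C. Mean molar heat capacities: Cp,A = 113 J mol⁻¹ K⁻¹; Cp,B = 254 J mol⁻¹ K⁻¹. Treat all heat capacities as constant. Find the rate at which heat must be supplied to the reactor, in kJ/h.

Extent of reaction ξ = 0.442 × 10.1 / 2 = 2.2321 mol/s
Reaction term: ξ·ΔH°_rxn = 2.2321 × -74.1 = -165.4 kJ/s
Sensible, feed 20.8→25 °C: 4.7935 kJ/s
Outlet flows (mol/s): A 5.6358, B 2.2321
Sensible, products 25→211 °C: 223.91 kJ/s
Q = ΔH = 63.301 kJ/s = 63.301 kW
Heat supplied = 227890 kJ/h

Q_in = 228000 kJ/h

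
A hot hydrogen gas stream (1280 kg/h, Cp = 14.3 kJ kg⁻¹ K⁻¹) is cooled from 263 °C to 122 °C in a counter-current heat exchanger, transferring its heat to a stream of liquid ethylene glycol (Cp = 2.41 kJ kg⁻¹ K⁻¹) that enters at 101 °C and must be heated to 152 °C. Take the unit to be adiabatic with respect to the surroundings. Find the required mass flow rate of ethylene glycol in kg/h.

Heat released by hot stream: Q = 1280 × 14.3 × (263 − 122) = 2.5809e+06 kJ/h
Energy balance on cold side (adiabatic exchanger): Q = ṁ_c·Cp_c·(T_c,out − T_c,in)
ṁ_c = 2.5809e+06 / [2.41 × (152 − 101)] = 20998 kg/h

ṁ_c = 21000 kg/h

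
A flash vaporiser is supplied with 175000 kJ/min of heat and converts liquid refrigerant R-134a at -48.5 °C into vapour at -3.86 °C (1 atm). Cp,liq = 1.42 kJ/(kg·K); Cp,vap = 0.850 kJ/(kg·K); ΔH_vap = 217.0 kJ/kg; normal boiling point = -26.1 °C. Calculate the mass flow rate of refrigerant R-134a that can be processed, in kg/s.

Δh = 1.42×(-26.1−-48.5) + 217.0 + 0.850×(-3.86−-26.1) = 267.71 kJ/kg
Q = 175000 kJ/min = 2916.7 kJ/s = 2916.7 kJ/s
ṁ = Q/Δh = 2916.7 / 267.71 = 10.895 kg/s

ṁ = 10.9 kg/s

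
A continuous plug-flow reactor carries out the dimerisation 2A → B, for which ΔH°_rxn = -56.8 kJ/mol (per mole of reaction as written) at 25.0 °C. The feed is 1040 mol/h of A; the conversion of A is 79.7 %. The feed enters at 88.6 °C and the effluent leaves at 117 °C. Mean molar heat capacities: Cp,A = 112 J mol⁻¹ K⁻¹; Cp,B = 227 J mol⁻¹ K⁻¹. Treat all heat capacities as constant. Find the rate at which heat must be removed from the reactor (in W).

Q_out = 5590 W

Extent of reaction ξ = 0.797 × 1040 / 2 = 414.44 mol/h
Reaction term: ξ·ΔH°_rxn = 414.44 × -56.8 = -23540 kJ/h
Sensible, feed 88.6→25 °C: -7408.1 kJ/h
Outlet flows (mol/h): A 211.12, B 414.44
Sensible, products 25→117 °C: 10831 kJ/h
Q = ΔH = -20118 kJ/h = -5.5883 kW
Heat removed = 5588.3 W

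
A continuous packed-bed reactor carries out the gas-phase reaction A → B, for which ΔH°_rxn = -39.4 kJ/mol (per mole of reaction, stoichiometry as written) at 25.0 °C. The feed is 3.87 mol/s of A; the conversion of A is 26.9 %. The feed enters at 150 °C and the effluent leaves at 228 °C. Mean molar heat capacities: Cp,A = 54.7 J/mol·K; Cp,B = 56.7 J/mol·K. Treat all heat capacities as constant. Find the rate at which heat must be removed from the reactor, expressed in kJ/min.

Extent of reaction ξ = 0.269 × 3.87 = 1.041 mol/s
Reaction term: ξ·ΔH°_rxn = 1.041 × -39.4 = -41.017 kJ/s
Sensible, feed 150→25 °C: -26.461 kJ/s
Outlet flows (mol/s): A 2.829, B 1.041
Sensible, products 25→228 °C: 43.396 kJ/s
Q = ΔH = -24.082 kJ/s = -24.082 kW
Heat removed = 1444.9 kJ/min

Q_out = 1440 kJ/min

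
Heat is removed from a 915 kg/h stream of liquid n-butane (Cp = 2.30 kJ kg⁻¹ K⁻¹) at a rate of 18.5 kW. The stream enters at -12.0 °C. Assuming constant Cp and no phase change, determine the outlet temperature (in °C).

Q = 18.5 kW = 66600 kJ/h
ΔT = Q/(ṁ·Cp) = 66600/(915×2.30) = 31.646 K
T_out = -12.0 − 31.646 = -43.646 °C

T_out = -43.6 °C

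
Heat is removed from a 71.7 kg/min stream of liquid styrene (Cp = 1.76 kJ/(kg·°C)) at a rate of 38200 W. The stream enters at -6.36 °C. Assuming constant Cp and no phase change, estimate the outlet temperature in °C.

T_out = -24.5 °C

Q = 38200 W = 2292 kJ/min
ΔT = Q/(ṁ·Cp) = 2292/(71.7×1.76) = 18.163 K
T_out = -6.36 − 18.163 = -24.523 °C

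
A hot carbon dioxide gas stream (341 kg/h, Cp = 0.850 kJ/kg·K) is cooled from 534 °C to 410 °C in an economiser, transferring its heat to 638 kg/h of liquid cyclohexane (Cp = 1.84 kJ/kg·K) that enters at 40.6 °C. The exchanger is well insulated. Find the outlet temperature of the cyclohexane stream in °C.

Heat released by hot stream: Q = 341 × 0.850 × (534 − 410) = 35941 kJ/h
Energy balance on cold side (adiabatic exchanger): Q = ṁ_c·Cp_c·(T_c,out − T_c,in)
T_c,out = 40.6 + 35941/(638 × 1.84) = 71.217 °C

T_c,out = 71.2 °C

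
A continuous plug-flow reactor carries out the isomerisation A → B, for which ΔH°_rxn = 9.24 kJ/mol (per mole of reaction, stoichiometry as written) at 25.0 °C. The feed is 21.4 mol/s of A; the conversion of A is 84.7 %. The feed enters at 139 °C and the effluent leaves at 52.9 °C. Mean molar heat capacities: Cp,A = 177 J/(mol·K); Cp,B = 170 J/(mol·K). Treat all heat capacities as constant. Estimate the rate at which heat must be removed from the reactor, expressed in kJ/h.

Extent of reaction ξ = 0.847 × 21.4 = 18.126 mol/s
Reaction term: ξ·ΔH°_rxn = 18.126 × 9.24 = 167.48 kJ/s
Sensible, feed 139→25 °C: -431.81 kJ/s
Outlet flows (mol/s): A 3.2742, B 18.126
Sensible, products 25→52.9 °C: 102.14 kJ/s
Q = ΔH = -162.19 kJ/s = -162.19 kW
Heat removed = 583870 kJ/h

Q_out = 584000 kJ/h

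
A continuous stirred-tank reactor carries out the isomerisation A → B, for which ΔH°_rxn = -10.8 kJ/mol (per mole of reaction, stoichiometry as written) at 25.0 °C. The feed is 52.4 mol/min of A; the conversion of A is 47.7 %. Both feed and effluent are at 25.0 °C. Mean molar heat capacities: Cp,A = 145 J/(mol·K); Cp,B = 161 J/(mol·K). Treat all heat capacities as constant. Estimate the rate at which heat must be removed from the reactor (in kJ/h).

Q_out = 16200 kJ/h

Extent of reaction ξ = 0.477 × 52.4 = 24.995 mol/min
Reaction term: ξ·ΔH°_rxn = 24.995 × -10.8 = -269.94 kJ/min
Q = ΔH = -269.94 kJ/min = -4.4991 kW
Heat removed = 16197 kJ/h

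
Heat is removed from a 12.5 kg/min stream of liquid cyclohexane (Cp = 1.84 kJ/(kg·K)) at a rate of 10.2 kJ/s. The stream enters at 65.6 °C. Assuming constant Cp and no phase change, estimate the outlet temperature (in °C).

Q = 10.2 kJ/s = 612 kJ/min
ΔT = Q/(ṁ·Cp) = 612/(12.5×1.84) = 26.609 K
T_out = 65.6 − 26.609 = 38.991 °C

T_out = 39.0 °C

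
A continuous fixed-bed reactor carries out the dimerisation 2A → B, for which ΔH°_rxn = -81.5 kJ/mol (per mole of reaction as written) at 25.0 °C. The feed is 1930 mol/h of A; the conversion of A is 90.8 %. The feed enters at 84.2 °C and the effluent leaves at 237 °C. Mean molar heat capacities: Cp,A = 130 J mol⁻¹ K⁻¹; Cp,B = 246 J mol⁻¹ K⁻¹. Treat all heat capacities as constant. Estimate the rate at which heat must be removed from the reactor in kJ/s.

Extent of reaction ξ = 0.908 × 1930 / 2 = 876.22 mol/h
Reaction term: ξ·ΔH°_rxn = 876.22 × -81.5 = -71412 kJ/h
Sensible, feed 84.2→25 °C: -14853 kJ/h
Outlet flows (mol/h): A 177.56, B 876.22
Sensible, products 25→237 °C: 50590 kJ/h
Q = ΔH = -35675 kJ/h = -9.9097 kW
Heat removed = 9.9097 kJ/s

Q_out = 9.91 kJ/s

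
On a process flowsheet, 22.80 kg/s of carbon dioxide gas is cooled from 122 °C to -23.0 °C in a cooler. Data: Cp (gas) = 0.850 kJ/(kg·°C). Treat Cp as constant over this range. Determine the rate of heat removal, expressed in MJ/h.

Q = ṁ·Cp·ΔT = 22.80 × 0.850 × (-23.0 − 122) = -2810.1 kJ/s
Cooling duty = 10116 MJ/h

Q_c = 10100 MJ/h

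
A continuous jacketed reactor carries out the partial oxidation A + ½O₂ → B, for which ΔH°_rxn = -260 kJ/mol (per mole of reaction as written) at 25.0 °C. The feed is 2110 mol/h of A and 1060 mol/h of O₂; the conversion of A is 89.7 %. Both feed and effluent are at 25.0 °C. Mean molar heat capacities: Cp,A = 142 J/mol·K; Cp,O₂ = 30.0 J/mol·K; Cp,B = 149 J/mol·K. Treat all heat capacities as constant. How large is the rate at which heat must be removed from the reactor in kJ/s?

Extent of reaction ξ = 0.897 × 2110 = 1892.7 mol/h
Reaction term: ξ·ΔH°_rxn = 1892.7 × -260 = -492090 kJ/h
Q = ΔH = -492090 kJ/h = -136.69 kW
Heat removed = 136.69 kJ/s

Q_out = 137 kJ/s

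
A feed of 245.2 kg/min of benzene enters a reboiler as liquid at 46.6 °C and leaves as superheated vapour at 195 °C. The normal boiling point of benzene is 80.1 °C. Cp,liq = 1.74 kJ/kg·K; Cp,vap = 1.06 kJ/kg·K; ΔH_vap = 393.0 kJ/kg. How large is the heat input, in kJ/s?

liquid 46.6→80.1 °C: 58.29 kJ/kg
vaporisation at 80.1 °C: 393 kJ/kg
vapour 80.1→195 °C: 121.79 kJ/kg
Δh = 58.29 + 393 + 121.79 = 573.08 kJ/kg
Q = ṁ·Δh = 245.2 kg/min × 573.08 kJ/kg = 140520 kJ/min
|Q| = 2342 kW

Q = 2340 kJ/s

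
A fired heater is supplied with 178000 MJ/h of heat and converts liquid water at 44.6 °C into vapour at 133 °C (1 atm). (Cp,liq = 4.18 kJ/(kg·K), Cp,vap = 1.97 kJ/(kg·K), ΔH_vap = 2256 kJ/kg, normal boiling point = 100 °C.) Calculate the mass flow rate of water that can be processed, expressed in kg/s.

Δh = 4.18×(100−44.6) + 2256 + 1.97×(133−100) = 2552.6 kJ/kg
Q = 178000 MJ/h = 49444 kJ/s = 49444 kJ/s
ṁ = Q/Δh = 49444 / 2552.6 = 19.37 kg/s

ṁ = 19.4 kg/s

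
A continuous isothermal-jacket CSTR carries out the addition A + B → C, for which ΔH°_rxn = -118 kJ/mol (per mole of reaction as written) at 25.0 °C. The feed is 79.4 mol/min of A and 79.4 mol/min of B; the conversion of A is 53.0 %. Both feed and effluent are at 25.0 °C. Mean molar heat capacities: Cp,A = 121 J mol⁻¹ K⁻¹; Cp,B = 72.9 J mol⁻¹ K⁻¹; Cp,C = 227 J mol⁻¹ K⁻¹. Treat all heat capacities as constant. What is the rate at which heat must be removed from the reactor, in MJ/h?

Extent of reaction ξ = 0.530 × 79.4 = 42.082 mol/min
Reaction term: ξ·ΔH°_rxn = 42.082 × -118 = -4965.7 kJ/min
Q = ΔH = -4965.7 kJ/min = -82.761 kW
Heat removed = 297.94 MJ/h

Q_out = 298 MJ/h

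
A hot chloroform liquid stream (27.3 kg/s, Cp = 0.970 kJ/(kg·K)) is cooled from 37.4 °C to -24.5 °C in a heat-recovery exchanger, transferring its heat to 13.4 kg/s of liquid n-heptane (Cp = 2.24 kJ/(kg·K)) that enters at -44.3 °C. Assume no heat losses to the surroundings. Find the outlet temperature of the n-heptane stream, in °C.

T_c,out = 10.3 °C

Heat released by hot stream: Q = 27.3 × 0.970 × (37.4 − -24.5) = 1639.2 kJ/s
Energy balance on cold side (adiabatic exchanger): Q = ṁ_c·Cp_c·(T_c,out − T_c,in)
T_c,out = -44.3 + 1639.2/(13.4 × 2.24) = 10.31 °C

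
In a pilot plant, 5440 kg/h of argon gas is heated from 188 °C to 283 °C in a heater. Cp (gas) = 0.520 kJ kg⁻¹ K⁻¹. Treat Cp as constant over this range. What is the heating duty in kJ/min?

Q = 4480 kJ/min

Q = ṁ·Cp·ΔT = 5440 × 0.520 × (283 − 188) = 268740 kJ/h
Converting: 268740 / 3600 s = 74.649 kW
Heating duty = 4478.9 kJ/min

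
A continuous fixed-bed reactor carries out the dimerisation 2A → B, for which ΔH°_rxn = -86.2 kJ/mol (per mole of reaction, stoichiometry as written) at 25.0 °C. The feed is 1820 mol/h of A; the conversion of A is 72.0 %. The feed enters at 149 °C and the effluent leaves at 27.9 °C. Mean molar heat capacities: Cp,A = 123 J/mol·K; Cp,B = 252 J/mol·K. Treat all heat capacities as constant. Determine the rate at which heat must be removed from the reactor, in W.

Q_out = 23200 W

Extent of reaction ξ = 0.720 × 1820 / 2 = 655.2 mol/h
Reaction term: ξ·ΔH°_rxn = 655.2 × -86.2 = -56478 kJ/h
Sensible, feed 149→25 °C: -27759 kJ/h
Outlet flows (mol/h): A 509.6, B 655.2
Sensible, products 25→27.9 °C: 660.59 kJ/h
Q = ΔH = -83576 kJ/h = -23.216 kW
Heat removed = 23216 W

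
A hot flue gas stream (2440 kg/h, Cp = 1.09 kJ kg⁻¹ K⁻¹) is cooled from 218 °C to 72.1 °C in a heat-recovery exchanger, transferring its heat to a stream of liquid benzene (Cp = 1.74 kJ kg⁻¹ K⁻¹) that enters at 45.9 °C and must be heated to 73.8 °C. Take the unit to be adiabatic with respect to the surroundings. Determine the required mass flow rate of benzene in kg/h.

ṁ_c = 7990 kg/h

Heat released by hot stream: Q = 2440 × 1.09 × (218 − 72.1) = 388040 kJ/h
Energy balance on cold side (adiabatic exchanger): Q = ṁ_c·Cp_c·(T_c,out − T_c,in)
ṁ_c = 388040 / [1.74 × (73.8 − 45.9)] = 7993.2 kg/h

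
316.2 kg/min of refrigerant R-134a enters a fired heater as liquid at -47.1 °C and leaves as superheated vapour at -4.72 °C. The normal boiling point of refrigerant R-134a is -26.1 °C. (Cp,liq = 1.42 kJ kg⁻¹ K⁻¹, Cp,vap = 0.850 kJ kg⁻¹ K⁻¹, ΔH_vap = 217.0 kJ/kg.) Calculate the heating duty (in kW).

Q = 1400 kW

liquid -47.1→-26.1 °C: 29.82 kJ/kg
vaporisation at -26.1 °C: 217 kJ/kg
vapour -26.1→-4.72 °C: 18.173 kJ/kg
Δh = 29.82 + 217 + 18.173 = 264.99 kJ/kg
Q = ṁ·Δh = 316.2 kg/min × 264.99 kJ/kg = 83791 kJ/min
|Q| = 1396.5 kW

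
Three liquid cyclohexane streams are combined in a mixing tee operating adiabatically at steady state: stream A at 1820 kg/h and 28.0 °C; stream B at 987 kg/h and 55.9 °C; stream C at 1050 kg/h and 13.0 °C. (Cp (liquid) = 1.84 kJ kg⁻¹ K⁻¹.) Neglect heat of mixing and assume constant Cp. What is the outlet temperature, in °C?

T_out = 31.1 °C

Adiabatic, steady state ⇒ Σ ṁᵢCp,ᵢ(T_out − Tᵢ) = 0
T_out = Σ ṁᵢCp,ᵢTᵢ / Σ ṁᵢCp,ᵢ
      = 220400 / 7096.9 = 31.056 °C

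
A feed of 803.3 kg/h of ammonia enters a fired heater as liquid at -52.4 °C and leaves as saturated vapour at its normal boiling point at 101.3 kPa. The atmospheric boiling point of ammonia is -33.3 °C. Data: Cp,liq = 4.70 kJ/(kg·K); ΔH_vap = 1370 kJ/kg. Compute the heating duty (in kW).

liquid -52.4→-33.3 °C: 89.77 kJ/kg
vaporisation at -33.3 °C: 1370 kJ/kg
Δh = 89.77 + 1370 = 1459.8 kJ/kg
Q = ṁ·Δh = 803.3 kg/h × 1459.8 kJ/kg = 1.1726e+06 kJ/h
|Q| = 325.73 kW

Q = 326 kW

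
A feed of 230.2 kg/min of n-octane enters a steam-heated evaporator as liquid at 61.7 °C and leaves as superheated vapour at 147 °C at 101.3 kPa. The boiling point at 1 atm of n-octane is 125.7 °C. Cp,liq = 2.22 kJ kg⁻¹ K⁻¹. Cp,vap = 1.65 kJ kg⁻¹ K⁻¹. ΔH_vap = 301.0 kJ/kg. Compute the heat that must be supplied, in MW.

liquid 61.7→125.7 °C: 142.08 kJ/kg
vaporisation at 125.7 °C: 301 kJ/kg
vapour 125.7→147 °C: 35.145 kJ/kg
Δh = 142.08 + 301 + 35.145 = 478.23 kJ/kg
Q = ṁ·Δh = 230.2 kg/min × 478.23 kJ/kg = 110090 kJ/min
|Q| = 1834.8 kW = 1.8348 MW

Q = 1.83 MW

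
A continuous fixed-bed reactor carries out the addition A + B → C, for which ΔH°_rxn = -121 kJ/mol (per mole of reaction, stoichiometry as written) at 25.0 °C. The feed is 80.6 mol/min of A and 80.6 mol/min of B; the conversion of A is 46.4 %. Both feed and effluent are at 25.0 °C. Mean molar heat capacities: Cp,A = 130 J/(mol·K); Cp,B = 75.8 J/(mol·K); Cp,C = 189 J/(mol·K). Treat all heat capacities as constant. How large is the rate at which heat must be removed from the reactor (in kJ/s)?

Q_out = 75.4 kJ/s

Extent of reaction ξ = 0.464 × 80.6 = 37.398 mol/min
Reaction term: ξ·ΔH°_rxn = 37.398 × -121 = -4525.2 kJ/min
Q = ΔH = -4525.2 kJ/min = -75.42 kW
Heat removed = 75.42 kJ/s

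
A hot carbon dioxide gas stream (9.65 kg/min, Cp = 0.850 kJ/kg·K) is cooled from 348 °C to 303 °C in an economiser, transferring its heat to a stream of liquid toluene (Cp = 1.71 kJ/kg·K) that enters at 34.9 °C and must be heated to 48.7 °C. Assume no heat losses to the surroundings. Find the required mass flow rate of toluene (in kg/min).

ṁ_c = 15.6 kg/min

Heat released by hot stream: Q = 9.65 × 0.850 × (348 − 303) = 369.11 kJ/min
Energy balance on cold side (adiabatic exchanger): Q = ṁ_c·Cp_c·(T_c,out − T_c,in)
ṁ_c = 369.11 / [1.71 × (48.7 − 34.9)] = 15.642 kg/min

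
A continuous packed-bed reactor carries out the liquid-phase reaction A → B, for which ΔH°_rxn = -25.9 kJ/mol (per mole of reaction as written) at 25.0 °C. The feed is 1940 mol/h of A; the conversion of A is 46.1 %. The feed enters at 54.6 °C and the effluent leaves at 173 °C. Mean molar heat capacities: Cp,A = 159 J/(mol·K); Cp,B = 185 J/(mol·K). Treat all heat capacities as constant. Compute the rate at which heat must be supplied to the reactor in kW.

Q_in = 4.67 kW

Extent of reaction ξ = 0.461 × 1940 = 894.34 mol/h
Reaction term: ξ·ΔH°_rxn = 894.34 × -25.9 = -23163 kJ/h
Sensible, feed 54.6→25 °C: -9130.4 kJ/h
Outlet flows (mol/h): A 1045.7, B 894.34
Sensible, products 25→173 °C: 49094 kJ/h
Q = ΔH = 16800 kJ/h = 4.6666 kW
Heat supplied = 4.6666 kW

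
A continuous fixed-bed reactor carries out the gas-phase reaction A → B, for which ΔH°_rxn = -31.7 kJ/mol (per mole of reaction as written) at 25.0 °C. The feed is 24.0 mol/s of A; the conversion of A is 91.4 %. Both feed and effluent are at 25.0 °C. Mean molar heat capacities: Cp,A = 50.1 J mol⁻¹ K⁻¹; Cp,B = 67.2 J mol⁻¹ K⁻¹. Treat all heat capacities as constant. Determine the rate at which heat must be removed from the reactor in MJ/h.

Q_out = 2500 MJ/h

Extent of reaction ξ = 0.914 × 24.0 = 21.936 mol/s
Reaction term: ξ·ΔH°_rxn = 21.936 × -31.7 = -695.37 kJ/s
Q = ΔH = -695.37 kJ/s = -695.37 kW
Heat removed = 2503.3 MJ/h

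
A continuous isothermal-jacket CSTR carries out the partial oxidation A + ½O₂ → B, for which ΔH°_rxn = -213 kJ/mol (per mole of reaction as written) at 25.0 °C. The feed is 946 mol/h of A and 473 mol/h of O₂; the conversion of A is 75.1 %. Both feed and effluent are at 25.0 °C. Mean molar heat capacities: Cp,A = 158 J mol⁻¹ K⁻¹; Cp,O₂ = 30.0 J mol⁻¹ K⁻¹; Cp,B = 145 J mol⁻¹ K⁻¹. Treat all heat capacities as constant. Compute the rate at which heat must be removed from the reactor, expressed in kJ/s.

Q_out = 42.0 kJ/s

Extent of reaction ξ = 0.751 × 946 = 710.45 mol/h
Reaction term: ξ·ΔH°_rxn = 710.45 × -213 = -151320 kJ/h
Q = ΔH = -151320 kJ/h = -42.035 kW
Heat removed = 42.035 kJ/s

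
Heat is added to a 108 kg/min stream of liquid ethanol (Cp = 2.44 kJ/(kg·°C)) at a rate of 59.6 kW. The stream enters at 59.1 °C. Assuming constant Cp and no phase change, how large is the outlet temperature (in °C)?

T_out = 72.7 °C

Q = 59.6 kW = 3576 kJ/min
ΔT = Q/(ṁ·Cp) = 3576/(108×2.44) = 13.57 K
T_out = 59.1 + 13.57 = 72.67 °C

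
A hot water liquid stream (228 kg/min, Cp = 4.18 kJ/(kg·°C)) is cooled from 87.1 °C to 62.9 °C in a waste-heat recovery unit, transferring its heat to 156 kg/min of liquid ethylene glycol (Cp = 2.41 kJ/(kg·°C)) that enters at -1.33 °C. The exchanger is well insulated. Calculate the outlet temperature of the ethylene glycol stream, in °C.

T_c,out = 60.0 °C

Heat released by hot stream: Q = 228 × 4.18 × (87.1 − 62.9) = 23064 kJ/min
Energy balance on cold side (adiabatic exchanger): Q = ṁ_c·Cp_c·(T_c,out − T_c,in)
T_c,out = -1.33 + 23064/(156 × 2.41) = 60.016 °C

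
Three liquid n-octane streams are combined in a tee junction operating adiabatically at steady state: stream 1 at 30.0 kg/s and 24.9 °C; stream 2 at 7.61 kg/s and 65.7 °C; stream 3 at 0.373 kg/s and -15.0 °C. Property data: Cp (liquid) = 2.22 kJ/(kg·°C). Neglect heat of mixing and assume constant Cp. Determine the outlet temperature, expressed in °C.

Energy balance with Q = 0: Σ ṁᵢCp,ᵢ(T_out − Tᵢ) = 0
Σ ṁᵢCp,ᵢTᵢ = 30.0×2.22×24.9 + 7.61×2.22×65.7 + 0.373×2.22×-15.0 = 2755.9
Σ ṁᵢCp,ᵢ = 30.0×2.22 + 7.61×2.22 + 0.373×2.22 = 84.322
T_out = 2755.9 / 84.322 = 32.683 °C

T_out = 32.7 °C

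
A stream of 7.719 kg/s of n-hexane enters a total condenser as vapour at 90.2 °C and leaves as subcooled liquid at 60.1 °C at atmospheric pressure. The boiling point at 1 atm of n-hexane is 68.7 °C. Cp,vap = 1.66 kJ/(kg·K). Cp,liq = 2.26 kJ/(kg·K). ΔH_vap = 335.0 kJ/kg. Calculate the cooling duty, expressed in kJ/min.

Q_c = 181000 kJ/min

vapour 90.2→68.7 °C: -35.69 kJ/kg
condensation at 68.7 °C: -335 kJ/kg
liquid 68.7→60.1 °C: -19.436 kJ/kg
Δh = -35.69 + -335 + -19.436 = -390.13 kJ/kg
Q = ṁ·Δh = 7.719 kg/s × -390.13 kJ/kg = -3011.4 kJ/s
|Q| = 3011.4 kW = 180680 kJ/min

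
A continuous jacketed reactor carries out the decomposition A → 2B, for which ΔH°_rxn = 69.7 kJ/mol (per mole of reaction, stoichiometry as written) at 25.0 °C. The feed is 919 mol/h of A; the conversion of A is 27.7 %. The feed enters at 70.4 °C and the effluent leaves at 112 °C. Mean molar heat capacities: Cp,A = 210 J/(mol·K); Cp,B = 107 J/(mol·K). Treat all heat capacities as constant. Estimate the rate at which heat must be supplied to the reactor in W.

Extent of reaction ξ = 0.277 × 919 = 254.56 mol/h
Reaction term: ξ·ΔH°_rxn = 254.56 × 69.7 = 17743 kJ/h
Sensible, feed 70.4→25 °C: -8761.7 kJ/h
Outlet flows (mol/h): A 664.44, B 509.13
Sensible, products 25→112 °C: 16879 kJ/h
Q = ΔH = 25860 kJ/h = 7.1833 kW
Heat supplied = 7183.3 W

Q_in = 7180 W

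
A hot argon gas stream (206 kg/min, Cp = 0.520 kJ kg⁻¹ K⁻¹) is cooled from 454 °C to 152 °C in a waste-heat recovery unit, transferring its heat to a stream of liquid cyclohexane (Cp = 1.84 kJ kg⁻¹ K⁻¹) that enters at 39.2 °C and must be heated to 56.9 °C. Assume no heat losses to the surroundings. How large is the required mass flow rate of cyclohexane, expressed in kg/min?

ṁ_c = 993 kg/min

Heat released by hot stream: Q = 206 × 0.520 × (454 − 152) = 32350 kJ/min
Energy balance on cold side (adiabatic exchanger): Q = ṁ_c·Cp_c·(T_c,out − T_c,in)
ṁ_c = 32350 / [1.84 × (56.9 − 39.2)] = 993.31 kg/min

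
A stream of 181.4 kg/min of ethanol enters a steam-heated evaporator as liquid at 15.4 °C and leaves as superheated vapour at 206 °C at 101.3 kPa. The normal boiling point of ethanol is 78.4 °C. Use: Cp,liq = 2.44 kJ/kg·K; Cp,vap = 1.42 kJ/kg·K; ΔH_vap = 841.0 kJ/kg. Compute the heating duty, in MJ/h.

liquid 15.4→78.4 °C: 153.72 kJ/kg
vaporisation at 78.4 °C: 841 kJ/kg
vapour 78.4→206 °C: 181.19 kJ/kg
Δh = 153.72 + 841 + 181.19 = 1175.9 kJ/kg
Q = ṁ·Δh = 181.4 kg/min × 1175.9 kJ/kg = 213310 kJ/min
|Q| = 3555.2 kW = 12799 MJ/h

Q = 12800 MJ/h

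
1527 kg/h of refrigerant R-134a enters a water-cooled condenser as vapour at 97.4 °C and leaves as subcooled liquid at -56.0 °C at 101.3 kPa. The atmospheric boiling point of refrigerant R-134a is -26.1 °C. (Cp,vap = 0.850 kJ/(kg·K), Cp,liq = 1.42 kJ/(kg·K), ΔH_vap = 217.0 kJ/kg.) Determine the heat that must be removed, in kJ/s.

vapour 97.4→-26.1 °C: -104.97 kJ/kg
condensation at -26.1 °C: -217 kJ/kg
liquid -26.1→-56.0 °C: -42.458 kJ/kg
Δh = -104.97 + -217 + -42.458 = -364.43 kJ/kg
Q = ṁ·Δh = 1527 kg/h × -364.43 kJ/kg = -556490 kJ/h
|Q| = 154.58 kW

Q_c = 155 kJ/s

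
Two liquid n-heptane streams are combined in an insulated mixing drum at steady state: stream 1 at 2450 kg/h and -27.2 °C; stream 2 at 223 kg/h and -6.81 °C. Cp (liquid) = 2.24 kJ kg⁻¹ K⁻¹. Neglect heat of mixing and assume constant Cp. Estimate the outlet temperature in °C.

Adiabatic, steady state ⇒ Σ ṁᵢCp,ᵢ(T_out − Tᵢ) = 0
T_out = Σ ṁᵢCp,ᵢTᵢ / Σ ṁᵢCp,ᵢ
      = -152680 / 5987.5 = -25.499 °C

T_out = -25.5 °C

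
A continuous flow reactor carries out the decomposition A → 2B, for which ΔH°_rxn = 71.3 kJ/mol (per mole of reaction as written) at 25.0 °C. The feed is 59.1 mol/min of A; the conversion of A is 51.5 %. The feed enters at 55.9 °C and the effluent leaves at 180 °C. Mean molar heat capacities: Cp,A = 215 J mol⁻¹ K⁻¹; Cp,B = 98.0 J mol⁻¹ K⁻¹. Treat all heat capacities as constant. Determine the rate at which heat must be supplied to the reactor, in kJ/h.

Q_in = 219000 kJ/h

Extent of reaction ξ = 0.515 × 59.1 = 30.437 mol/min
Reaction term: ξ·ΔH°_rxn = 30.437 × 71.3 = 2170.1 kJ/min
Sensible, feed 55.9→25 °C: -392.63 kJ/min
Outlet flows (mol/min): A 28.663, B 60.873
Sensible, products 25→180 °C: 1879.9 kJ/min
Q = ΔH = 3657.4 kJ/min = 60.956 kW
Heat supplied = 219440 kJ/h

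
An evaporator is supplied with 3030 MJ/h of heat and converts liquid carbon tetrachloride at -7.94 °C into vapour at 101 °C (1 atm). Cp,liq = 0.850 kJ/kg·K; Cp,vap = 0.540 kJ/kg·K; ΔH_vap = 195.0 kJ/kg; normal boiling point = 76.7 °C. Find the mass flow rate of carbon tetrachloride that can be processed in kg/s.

ṁ = 3.01 kg/s

Δh = 0.850×(76.7−-7.94) + 195.0 + 0.540×(101−76.7) = 280.07 kJ/kg
Q = 3030 MJ/h = 841.67 kJ/s = 841.67 kJ/s
ṁ = Q/Δh = 841.67 / 280.07 = 3.0052 kg/s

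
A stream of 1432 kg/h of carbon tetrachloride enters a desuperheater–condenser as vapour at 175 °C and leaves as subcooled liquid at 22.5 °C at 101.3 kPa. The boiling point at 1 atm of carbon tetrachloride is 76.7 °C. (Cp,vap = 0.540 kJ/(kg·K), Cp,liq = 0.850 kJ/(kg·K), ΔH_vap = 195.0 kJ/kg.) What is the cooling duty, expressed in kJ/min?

Q_c = 7020 kJ/min

vapour 175→76.7 °C: -53.082 kJ/kg
condensation at 76.7 °C: -195 kJ/kg
liquid 76.7→22.5 °C: -46.07 kJ/kg
Δh = -53.082 + -195 + -46.07 = -294.15 kJ/kg
Q = ṁ·Δh = 1432 kg/h × -294.15 kJ/kg = -421230 kJ/h
|Q| = 117.01 kW = 7020.4 kJ/min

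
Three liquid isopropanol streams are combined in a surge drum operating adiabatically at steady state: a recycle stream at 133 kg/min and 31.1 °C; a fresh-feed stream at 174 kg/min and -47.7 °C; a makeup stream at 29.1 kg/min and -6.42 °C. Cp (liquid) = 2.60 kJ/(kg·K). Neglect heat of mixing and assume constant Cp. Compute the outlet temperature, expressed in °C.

Energy balance with Q = 0: Σ ṁᵢCp,ᵢ(T_out − Tᵢ) = 0
T_out = Σ ṁᵢCp,ᵢTᵢ / Σ ṁᵢCp,ᵢ
      = -11311 / 873.86 = -12.944 °C

T_out = -12.9 °C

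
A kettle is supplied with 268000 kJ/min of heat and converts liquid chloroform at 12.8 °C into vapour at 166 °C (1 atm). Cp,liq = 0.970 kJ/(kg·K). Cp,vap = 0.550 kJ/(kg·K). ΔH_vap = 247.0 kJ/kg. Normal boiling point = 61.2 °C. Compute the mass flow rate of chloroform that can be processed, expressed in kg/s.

ṁ = 12.7 kg/s

Δh = 0.970×(61.2−12.8) + 247.0 + 0.550×(166−61.2) = 351.59 kJ/kg
Q = 268000 kJ/min = 4466.7 kJ/s = 4466.7 kJ/s
ṁ = Q/Δh = 4466.7 / 351.59 = 12.704 kg/s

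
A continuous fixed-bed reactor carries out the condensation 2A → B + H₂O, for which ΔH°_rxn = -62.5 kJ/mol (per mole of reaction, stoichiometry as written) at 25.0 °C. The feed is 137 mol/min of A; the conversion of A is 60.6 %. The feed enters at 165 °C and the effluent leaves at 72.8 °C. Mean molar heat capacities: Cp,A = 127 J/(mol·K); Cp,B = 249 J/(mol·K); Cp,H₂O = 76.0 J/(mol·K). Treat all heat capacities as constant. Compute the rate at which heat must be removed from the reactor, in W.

Q_out = 67600 W

Extent of reaction ξ = 0.606 × 137 / 2 = 41.511 mol/min
Reaction term: ξ·ΔH°_rxn = 41.511 × -62.5 = -2594.4 kJ/min
Sensible, feed 165→25 °C: -2435.9 kJ/min
Outlet flows (mol/min): A 53.978, B 41.511, H₂O 41.511
Sensible, products 25→72.8 °C: 972.55 kJ/min
Q = ΔH = -4057.7 kJ/min = -67.629 kW
Heat removed = 67629 W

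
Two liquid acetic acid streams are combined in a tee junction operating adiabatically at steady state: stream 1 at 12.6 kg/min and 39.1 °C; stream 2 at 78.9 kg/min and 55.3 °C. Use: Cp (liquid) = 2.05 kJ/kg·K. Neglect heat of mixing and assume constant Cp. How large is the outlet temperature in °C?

T_out = 53.1 °C

Energy balance with Q = 0: Σ ṁᵢCp,ᵢ(T_out − Tᵢ) = 0
Σ ṁᵢCp,ᵢTᵢ = 12.6×2.05×39.1 + 78.9×2.05×55.3 = 9954.5
Σ ṁᵢCp,ᵢ = 12.6×2.05 + 78.9×2.05 = 187.57
T_out = 9954.5 / 187.57 = 53.069 °C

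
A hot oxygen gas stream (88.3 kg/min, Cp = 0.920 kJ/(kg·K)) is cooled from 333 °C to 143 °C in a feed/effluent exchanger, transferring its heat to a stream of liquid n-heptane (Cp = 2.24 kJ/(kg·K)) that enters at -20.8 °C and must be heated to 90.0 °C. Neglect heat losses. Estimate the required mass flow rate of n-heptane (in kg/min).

ṁ_c = 62.2 kg/min

Heat released by hot stream: Q = 88.3 × 0.920 × (333 − 143) = 15435 kJ/min
Energy balance on cold side (adiabatic exchanger): Q = ṁ_c·Cp_c·(T_c,out − T_c,in)
ṁ_c = 15435 / [2.24 × (90.0 − -20.8)] = 62.189 kg/min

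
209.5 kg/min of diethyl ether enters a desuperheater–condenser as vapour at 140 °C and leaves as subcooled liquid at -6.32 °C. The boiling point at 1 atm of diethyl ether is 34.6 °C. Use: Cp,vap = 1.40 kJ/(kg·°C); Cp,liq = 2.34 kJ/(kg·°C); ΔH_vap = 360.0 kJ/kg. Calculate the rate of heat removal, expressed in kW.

Q_c = 2110 kW

vapour 140→34.6 °C: -147.56 kJ/kg
condensation at 34.6 °C: -360 kJ/kg
liquid 34.6→-6.32 °C: -95.753 kJ/kg
Δh = -147.56 + -360 + -95.753 = -603.31 kJ/kg
Q = ṁ·Δh = 209.5 kg/min × -603.31 kJ/kg = -126390 kJ/min
|Q| = 2106.6 kW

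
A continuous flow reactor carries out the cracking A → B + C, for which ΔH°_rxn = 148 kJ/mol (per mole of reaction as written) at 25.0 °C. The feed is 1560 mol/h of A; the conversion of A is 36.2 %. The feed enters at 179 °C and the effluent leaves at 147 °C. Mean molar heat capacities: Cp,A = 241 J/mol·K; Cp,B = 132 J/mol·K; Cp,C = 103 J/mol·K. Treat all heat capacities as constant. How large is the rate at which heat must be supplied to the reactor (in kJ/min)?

Extent of reaction ξ = 0.362 × 1560 = 564.72 mol/h
Reaction term: ξ·ΔH°_rxn = 564.72 × 148 = 83579 kJ/h
Sensible, feed 179→25 °C: -57898 kJ/h
Outlet flows (mol/h): A 995.28, B 564.72, C 564.72
Sensible, products 25→147 °C: 45454 kJ/h
Q = ΔH = 71134 kJ/h = 19.76 kW
Heat supplied = 1185.6 kJ/min

Q_in = 1190 kJ/min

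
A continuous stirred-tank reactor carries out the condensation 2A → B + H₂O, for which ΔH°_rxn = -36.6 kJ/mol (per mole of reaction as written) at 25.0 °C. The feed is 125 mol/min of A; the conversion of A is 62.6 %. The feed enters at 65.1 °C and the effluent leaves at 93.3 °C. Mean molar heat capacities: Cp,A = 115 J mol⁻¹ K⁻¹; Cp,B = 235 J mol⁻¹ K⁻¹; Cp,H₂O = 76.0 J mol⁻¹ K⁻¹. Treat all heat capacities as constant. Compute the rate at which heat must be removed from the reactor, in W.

Q_out = 13500 W

Extent of reaction ξ = 0.626 × 125 / 2 = 39.125 mol/min
Reaction term: ξ·ΔH°_rxn = 39.125 × -36.6 = -1432 kJ/min
Sensible, feed 65.1→25 °C: -576.44 kJ/min
Outlet flows (mol/min): A 46.75, B 39.125, H₂O 39.125
Sensible, products 25→93.3 °C: 1198.3 kJ/min
Q = ΔH = -810.15 kJ/min = -13.502 kW
Heat removed = 13502 W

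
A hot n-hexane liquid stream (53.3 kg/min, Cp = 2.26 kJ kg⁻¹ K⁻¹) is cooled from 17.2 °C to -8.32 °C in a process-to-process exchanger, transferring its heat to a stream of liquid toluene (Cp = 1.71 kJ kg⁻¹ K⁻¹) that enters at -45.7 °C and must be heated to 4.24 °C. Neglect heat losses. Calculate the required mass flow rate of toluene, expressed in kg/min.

Heat released by hot stream: Q = 53.3 × 2.26 × (17.2 − -8.32) = 3074.1 kJ/min
Energy balance on cold side (adiabatic exchanger): Q = ṁ_c·Cp_c·(T_c,out − T_c,in)
ṁ_c = 3074.1 / [1.71 × (4.24 − -45.7)] = 35.997 kg/min

ṁ_c = 36.0 kg/min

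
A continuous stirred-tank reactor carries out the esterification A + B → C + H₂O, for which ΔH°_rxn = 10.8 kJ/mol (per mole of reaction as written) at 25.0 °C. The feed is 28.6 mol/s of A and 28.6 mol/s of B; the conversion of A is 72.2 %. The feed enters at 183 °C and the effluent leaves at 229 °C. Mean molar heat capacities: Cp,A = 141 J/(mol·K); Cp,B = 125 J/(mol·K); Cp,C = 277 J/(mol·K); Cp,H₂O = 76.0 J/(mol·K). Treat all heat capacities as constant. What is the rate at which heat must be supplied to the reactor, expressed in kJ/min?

Extent of reaction ξ = 0.722 × 28.6 = 20.649 mol/s
Reaction term: ξ·ΔH°_rxn = 20.649 × 10.8 = 223.01 kJ/s
Sensible, feed 183→25 °C: -1202 kJ/s
Outlet flows (mol/s): A 7.9508, B 7.9508, C 20.649, H₂O 20.649
Sensible, products 25→229 °C: 1918.4 kJ/s
Q = ΔH = 939.44 kJ/s = 939.44 kW
Heat supplied = 56367 kJ/min

Q_in = 56400 kJ/min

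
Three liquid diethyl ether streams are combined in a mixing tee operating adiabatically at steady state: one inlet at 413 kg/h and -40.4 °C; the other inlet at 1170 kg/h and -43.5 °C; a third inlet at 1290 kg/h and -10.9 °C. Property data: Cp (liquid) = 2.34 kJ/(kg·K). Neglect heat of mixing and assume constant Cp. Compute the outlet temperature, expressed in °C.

T_out = -28.4 °C

Adiabatic, steady state ⇒ Σ ṁᵢCp,ᵢ(T_out − Tᵢ) = 0
T_out = Σ ṁᵢCp,ᵢTᵢ / Σ ṁᵢCp,ᵢ
      = -191040 / 6722.8 = -28.417 °C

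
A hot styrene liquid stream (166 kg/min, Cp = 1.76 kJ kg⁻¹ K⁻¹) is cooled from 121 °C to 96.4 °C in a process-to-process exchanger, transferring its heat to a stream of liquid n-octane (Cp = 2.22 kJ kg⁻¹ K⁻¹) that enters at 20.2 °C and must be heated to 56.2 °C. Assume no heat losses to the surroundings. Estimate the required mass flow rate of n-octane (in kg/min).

ṁ_c = 89.9 kg/min

Heat released by hot stream: Q = 166 × 1.76 × (121 − 96.4) = 7187.1 kJ/min
Energy balance on cold side (adiabatic exchanger): Q = ṁ_c·Cp_c·(T_c,out − T_c,in)
ṁ_c = 7187.1 / [2.22 × (56.2 − 20.2)] = 89.929 kg/min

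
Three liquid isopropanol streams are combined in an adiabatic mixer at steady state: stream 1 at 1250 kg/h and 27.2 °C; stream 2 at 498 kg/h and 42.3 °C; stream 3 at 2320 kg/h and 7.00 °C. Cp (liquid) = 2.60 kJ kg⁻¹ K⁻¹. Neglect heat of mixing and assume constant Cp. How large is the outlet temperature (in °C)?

T_out = 17.5 °C

Adiabatic, steady state ⇒ Σ ṁᵢCp,ᵢ(T_out − Tᵢ) = 0
T_out = Σ ṁᵢCp,ᵢTᵢ / Σ ṁᵢCp,ᵢ
      = 185390 / 10577 = 17.528 °C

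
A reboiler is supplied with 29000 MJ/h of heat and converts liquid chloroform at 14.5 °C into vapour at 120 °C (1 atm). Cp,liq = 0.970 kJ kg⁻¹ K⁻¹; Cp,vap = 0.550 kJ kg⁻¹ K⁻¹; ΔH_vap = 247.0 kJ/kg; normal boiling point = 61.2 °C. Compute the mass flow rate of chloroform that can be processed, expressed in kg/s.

ṁ = 24.8 kg/s

Δh = 0.970×(61.2−14.5) + 247.0 + 0.550×(120−61.2) = 324.64 kJ/kg
Q = 29000 MJ/h = 8055.6 kJ/s = 8055.6 kJ/s
ṁ = Q/Δh = 8055.6 / 324.64 = 24.814 kg/s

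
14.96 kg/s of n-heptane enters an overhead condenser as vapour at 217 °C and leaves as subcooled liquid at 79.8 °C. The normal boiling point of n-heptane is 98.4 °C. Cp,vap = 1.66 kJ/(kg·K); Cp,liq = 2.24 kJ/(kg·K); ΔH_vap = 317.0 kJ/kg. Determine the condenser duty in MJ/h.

Q_c = 29900 MJ/h

vapour 217→98.4 °C: -196.88 kJ/kg
condensation at 98.4 °C: -317 kJ/kg
liquid 98.4→79.8 °C: -41.664 kJ/kg
Δh = -196.88 + -317 + -41.664 = -555.54 kJ/kg
Q = ṁ·Δh = 14.96 kg/s × -555.54 kJ/kg = -8310.9 kJ/s
|Q| = 8310.9 kW = 29919 MJ/h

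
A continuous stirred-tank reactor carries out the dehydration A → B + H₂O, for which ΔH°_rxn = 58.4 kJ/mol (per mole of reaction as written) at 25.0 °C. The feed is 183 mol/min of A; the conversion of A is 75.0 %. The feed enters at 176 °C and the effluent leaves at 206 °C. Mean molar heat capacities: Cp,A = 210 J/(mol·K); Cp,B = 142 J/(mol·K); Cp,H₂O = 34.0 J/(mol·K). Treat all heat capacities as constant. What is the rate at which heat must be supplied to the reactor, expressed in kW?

Q_in = 139 kW

Extent of reaction ξ = 0.750 × 183 = 137.25 mol/min
Reaction term: ξ·ΔH°_rxn = 137.25 × 58.4 = 8015.4 kJ/min
Sensible, feed 176→25 °C: -5802.9 kJ/min
Outlet flows (mol/min): A 45.75, B 137.25, H₂O 137.25
Sensible, products 25→206 °C: 6111.2 kJ/min
Q = ΔH = 8323.7 kJ/min = 138.73 kW
Heat supplied = 138.73 kW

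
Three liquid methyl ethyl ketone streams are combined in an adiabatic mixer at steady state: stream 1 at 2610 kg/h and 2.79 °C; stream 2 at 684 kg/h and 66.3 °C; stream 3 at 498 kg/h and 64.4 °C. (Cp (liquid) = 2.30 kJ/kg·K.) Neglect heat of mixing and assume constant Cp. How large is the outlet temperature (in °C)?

No heat crosses the boundary, so H_out = H_in.
T_out = Σ ṁᵢCp,ᵢTᵢ / Σ ṁᵢCp,ᵢ
      = 194820 / 8721.6 = 22.337 °C

T_out = 22.3 °C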